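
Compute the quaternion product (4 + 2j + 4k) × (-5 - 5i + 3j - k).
-22 - 34i - 18j - 14k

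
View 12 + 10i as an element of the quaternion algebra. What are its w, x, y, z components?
12 + 10i + 0j + 0k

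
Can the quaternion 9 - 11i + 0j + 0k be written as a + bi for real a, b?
Yes. The quaternion 9 - 11i has j- and k-coefficients y = z = 0, so it lies in the complex subalgebra spanned by 1 and i.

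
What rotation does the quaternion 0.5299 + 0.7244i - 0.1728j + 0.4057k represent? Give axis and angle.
axis = (0.8542, -0.2038, 0.4784), θ = 116°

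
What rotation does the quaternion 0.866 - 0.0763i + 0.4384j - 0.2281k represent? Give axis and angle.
axis = (-0.1526, 0.8767, -0.4562), θ = π/3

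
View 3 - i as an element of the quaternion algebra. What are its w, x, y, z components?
3 - i + 0j + 0k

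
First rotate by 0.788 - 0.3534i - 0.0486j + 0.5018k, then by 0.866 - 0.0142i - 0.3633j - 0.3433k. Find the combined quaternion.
0.832 - 0.5162i - 0.1999j + 0.0363k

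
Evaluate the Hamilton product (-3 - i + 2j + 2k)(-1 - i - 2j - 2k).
10 + 4i + 8k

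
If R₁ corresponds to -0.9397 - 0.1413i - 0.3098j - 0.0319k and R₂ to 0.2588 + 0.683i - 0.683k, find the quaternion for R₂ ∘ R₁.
-0.1685 - 0.89i + 0.0381j + 0.422k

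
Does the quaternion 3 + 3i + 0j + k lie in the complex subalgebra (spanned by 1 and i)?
No. The quaternion 3 + 3i + k has j-coefficient y = 0 and k-coefficient z = 1, not both zero, so it does not lie in the complex subalgebra spanned by 1 and i.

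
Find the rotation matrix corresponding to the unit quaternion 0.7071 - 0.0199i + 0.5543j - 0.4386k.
[[0.0008, 0.5982, 0.8013], [-0.6423, 0.6145, -0.4581], [-0.7664, -0.5144, 0.3847]]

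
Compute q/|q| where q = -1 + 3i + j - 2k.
-0.2582 + 0.7746i + 0.2582j - 0.5164k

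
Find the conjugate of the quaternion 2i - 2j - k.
-2i + 2j + k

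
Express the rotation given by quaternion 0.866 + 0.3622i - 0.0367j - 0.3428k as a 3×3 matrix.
[[0.7623, 0.5671, -0.3119], [-0.6203, 0.5026, -0.6022], [-0.1848, 0.6525, 0.7349]]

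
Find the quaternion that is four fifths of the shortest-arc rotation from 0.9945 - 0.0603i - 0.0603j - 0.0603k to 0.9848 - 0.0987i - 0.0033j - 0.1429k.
0.9877 - 0.0911i - 0.0147j - 0.1265k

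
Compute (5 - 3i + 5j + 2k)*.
5 + 3i - 5j - 2k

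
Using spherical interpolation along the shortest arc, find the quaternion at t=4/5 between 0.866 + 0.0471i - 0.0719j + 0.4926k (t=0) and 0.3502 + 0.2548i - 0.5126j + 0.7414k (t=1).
0.4815 + 0.2219i - 0.4413j + 0.724k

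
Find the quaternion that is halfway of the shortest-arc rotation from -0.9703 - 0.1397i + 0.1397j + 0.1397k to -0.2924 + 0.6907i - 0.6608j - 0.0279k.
-0.8548 + 0.373i - 0.3528j + 0.0757k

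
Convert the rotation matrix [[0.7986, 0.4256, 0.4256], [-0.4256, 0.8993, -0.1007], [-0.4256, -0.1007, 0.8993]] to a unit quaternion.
0.9483 + 0.2244j - 0.2244k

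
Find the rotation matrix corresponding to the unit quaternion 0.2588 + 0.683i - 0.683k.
[[0.067, 0.3535, -0.933], [-0.3535, -0.866, -0.3535], [-0.933, 0.3535, 0.067]]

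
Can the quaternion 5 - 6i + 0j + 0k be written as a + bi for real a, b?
Yes. The quaternion 5 - 6i has j- and k-coefficients y = z = 0, so it lies in the complex subalgebra spanned by 1 and i.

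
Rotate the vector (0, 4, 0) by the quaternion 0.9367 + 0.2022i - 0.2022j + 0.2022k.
(-1.842, 3.346, 1.188)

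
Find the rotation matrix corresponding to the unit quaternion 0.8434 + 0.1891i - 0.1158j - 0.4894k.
[[0.4942, 0.7817, -0.3804], [-0.8693, 0.4495, -0.2056], [0.0102, 0.4323, 0.9017]]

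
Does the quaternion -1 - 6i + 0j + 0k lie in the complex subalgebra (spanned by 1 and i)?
Yes. The quaternion -1 - 6i has j- and k-coefficients y = z = 0, so it lies in the complex subalgebra spanned by 1 and i.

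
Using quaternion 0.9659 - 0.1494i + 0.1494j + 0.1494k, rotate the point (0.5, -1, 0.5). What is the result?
(0.911, -0.622, 0.533)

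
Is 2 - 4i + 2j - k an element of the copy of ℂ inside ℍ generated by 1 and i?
No. The quaternion 2 - 4i + 2j - k has j-coefficient y = 2 and k-coefficient z = -1, not both zero, so it does not lie in the complex subalgebra spanned by 1 and i.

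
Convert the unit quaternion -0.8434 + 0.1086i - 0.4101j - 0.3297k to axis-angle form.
axis = (0.2021, -0.7633, -0.6136), θ = 295°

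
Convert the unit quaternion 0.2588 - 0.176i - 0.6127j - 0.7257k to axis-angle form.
axis = (-0.1822, -0.6343, -0.7513), θ = 5π/6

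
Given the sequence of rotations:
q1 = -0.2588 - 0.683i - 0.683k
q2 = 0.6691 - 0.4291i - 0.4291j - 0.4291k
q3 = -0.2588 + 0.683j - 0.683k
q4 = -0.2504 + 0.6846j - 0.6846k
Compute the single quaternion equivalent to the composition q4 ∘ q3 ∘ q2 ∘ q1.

q2 · q1 = -0.7593 - 0.0529i + 0.1111j - 0.639k
q3 · q2 · q1 = -0.3158 - 0.3469i - 0.5112j + 0.7201k
q4 · q3 · q2 · q1 = 0.922 + 0.2299i + 0.1493j + 0.2734k
0.922 + 0.2299i + 0.1493j + 0.2734k


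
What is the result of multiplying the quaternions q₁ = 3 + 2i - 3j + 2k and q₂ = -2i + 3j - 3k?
19 - 3i + 11j - 9k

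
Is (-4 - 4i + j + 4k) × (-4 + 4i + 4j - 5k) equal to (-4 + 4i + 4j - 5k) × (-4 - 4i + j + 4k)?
No: pq = 48 - 21i - 24j - 16k ≠ 48 + 21i - 16j + 24k = qp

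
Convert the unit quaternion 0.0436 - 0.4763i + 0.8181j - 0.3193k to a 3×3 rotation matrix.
[[-0.5425, -0.7515, 0.3755], [-0.8072, 0.3424, -0.4809], [0.2328, -0.564, -0.7923]]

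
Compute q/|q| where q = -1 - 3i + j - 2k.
-0.2582 - 0.7746i + 0.2582j - 0.5164k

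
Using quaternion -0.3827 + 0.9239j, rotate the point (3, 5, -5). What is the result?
(1.414, 5, 5.657)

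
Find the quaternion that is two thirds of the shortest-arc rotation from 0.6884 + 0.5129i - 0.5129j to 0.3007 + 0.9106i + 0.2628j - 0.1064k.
0.4888 + 0.8689i - 0.0063j - 0.0782k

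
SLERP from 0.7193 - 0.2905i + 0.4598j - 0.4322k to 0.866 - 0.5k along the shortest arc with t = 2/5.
0.8104 - 0.1807i + 0.2859j - 0.4784k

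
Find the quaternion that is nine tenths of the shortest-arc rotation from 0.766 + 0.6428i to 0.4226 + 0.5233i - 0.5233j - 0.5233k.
0.4761 + 0.555i - 0.4824j - 0.4824k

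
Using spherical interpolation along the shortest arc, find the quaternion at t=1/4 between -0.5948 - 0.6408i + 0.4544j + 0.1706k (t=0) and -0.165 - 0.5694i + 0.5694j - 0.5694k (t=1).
-0.5212 - 0.6729i + 0.5243j - 0.026k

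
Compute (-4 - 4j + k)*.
-4 + 4j - k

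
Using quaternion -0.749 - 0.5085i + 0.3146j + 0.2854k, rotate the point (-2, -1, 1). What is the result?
(-2.147, 0.593, -1.018)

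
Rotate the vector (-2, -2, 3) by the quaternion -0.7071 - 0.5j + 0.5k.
(0.707, -1.086, 3.914)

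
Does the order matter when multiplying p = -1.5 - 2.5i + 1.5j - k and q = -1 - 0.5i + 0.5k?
Yes: pq = 0.75 + 4i + 0.25j + k ≠ 0.75 + 2.5i - 3.25j - 0.5k = qp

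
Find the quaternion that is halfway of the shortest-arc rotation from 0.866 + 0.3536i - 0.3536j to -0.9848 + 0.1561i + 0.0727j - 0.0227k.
0.9692 + 0.1034i - 0.2232j + 0.0119k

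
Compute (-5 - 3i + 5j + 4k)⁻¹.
-0.0667 + 0.04i - 0.0667j - 0.0533k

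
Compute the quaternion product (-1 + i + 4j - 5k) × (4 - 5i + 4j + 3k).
41i + 34j + k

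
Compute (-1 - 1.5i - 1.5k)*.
-1 + 1.5i + 1.5k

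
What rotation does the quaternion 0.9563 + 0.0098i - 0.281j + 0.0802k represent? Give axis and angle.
axis = (0.0335, -0.9611, 0.2743), θ = 34°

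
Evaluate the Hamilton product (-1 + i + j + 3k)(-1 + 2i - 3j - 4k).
14 + 2i + 12j - 4k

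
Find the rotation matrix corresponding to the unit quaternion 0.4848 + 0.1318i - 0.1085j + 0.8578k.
[[-0.4952, -0.8603, 0.1209], [0.8031, -0.5064, -0.3139], [0.3313, -0.0583, 0.9417]]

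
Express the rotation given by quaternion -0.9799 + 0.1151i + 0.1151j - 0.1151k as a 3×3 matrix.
[[0.947, -0.1991, -0.2521], [0.2521, 0.947, 0.1991], [0.1991, -0.2521, 0.947]]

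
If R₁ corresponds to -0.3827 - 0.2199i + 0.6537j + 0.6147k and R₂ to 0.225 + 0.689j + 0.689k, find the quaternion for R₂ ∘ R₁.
-0.96 - 0.0763i - 0.2681j + 0.0261k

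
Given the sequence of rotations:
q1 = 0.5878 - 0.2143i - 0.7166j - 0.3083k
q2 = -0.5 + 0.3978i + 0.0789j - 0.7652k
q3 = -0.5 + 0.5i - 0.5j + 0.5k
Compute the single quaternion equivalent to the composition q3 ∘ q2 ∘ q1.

q2 · q1 = -0.388 - 0.2317i + 0.6913j - 0.5638k
q3 · q2 · q1 = 0.9374 - 0.1419i + 0.0144j + 0.3177k
0.9374 - 0.1419i + 0.0144j + 0.3177k


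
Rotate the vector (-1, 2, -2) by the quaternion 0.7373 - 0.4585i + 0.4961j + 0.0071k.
(-2.889, 0.237, -0.775)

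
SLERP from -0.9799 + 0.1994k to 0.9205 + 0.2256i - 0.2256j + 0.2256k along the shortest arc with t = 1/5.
-0.9911 - 0.0473i + 0.0473j + 0.1151k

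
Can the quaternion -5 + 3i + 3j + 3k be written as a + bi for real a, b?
No. The quaternion -5 + 3i + 3j + 3k has j-coefficient y = 3 and k-coefficient z = 3, not both zero, so it does not lie in the complex subalgebra spanned by 1 and i.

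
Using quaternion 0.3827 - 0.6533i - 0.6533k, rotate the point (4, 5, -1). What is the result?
(2.232, -6.036, 0.768)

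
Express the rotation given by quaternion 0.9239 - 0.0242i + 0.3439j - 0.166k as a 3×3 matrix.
[[0.7084, 0.2901, 0.6435], [-0.3234, 0.9437, -0.0695], [-0.6274, -0.1589, 0.7623]]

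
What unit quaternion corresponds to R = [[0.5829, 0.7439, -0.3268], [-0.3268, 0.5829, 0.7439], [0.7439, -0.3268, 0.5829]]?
0.829 - 0.3229i - 0.3229j - 0.3229k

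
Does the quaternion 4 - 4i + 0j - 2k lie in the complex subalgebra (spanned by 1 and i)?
No. The quaternion 4 - 4i - 2k has j-coefficient y = 0 and k-coefficient z = -2, not both zero, so it does not lie in the complex subalgebra spanned by 1 and i.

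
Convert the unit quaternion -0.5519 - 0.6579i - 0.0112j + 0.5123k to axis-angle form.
axis = (-0.7889, -0.0134, 0.6143), θ = 247°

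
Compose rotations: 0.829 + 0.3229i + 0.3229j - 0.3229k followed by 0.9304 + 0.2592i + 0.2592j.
0.6039 + 0.4316i + 0.599j - 0.3004k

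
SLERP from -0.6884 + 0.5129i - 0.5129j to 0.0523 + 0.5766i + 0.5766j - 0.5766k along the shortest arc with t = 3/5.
-0.4385 - 0.1637i - 0.755j + 0.4593k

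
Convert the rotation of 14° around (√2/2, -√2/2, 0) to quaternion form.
0.9925 + 0.0862i - 0.0862j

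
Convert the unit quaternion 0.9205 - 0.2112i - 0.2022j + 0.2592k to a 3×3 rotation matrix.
[[0.7839, -0.3918, -0.4817], [0.5626, 0.7764, 0.284], [0.2628, -0.4936, 0.829]]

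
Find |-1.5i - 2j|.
2.5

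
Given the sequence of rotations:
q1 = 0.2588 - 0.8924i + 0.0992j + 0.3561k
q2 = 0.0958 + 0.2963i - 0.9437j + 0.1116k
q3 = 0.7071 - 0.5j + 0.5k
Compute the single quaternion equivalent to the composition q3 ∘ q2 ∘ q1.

q2 · q1 = 0.3431 - 0.3559i - 0.4398j - 0.7498k
q3 · q2 · q1 = 0.3976 + 0.3431i - 0.6605j - 0.5366k
0.3976 + 0.3431i - 0.6605j - 0.5366k


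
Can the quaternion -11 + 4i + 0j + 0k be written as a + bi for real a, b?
Yes. The quaternion -11 + 4i has j- and k-coefficients y = z = 0, so it lies in the complex subalgebra spanned by 1 and i.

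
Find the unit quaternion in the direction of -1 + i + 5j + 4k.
-0.1525 + 0.1525i + 0.7625j + 0.61k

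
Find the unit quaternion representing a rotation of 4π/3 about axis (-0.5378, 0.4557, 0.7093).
-0.5 - 0.4657i + 0.3946j + 0.6143k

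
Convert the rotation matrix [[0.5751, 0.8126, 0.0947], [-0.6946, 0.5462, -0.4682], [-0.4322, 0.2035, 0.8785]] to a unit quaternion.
0.866 + 0.1939i + 0.1521j - 0.4351k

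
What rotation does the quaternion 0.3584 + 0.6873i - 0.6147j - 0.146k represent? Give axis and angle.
axis = (0.7362, -0.6584, -0.1564), θ = 138°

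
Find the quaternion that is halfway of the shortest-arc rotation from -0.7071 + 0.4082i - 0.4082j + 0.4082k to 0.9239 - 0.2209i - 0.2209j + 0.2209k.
-0.9225 + 0.3558i - 0.1059j + 0.1059k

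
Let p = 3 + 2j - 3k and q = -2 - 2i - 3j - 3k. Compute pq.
-9 - 21i - 7j + k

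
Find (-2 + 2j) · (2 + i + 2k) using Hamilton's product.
-4 + 2i + 4j - 6k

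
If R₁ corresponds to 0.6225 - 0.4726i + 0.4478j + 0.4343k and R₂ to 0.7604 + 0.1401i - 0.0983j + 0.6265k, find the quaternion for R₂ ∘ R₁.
0.3115 - 0.5954i - 0.0776j + 0.7365k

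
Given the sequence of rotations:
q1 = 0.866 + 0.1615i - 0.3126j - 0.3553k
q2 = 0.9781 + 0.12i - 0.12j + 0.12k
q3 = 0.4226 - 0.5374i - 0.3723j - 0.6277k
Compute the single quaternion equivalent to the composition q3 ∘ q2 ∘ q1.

q2 · q1 = 0.8328 + 0.342i - 0.3477j - 0.2617k
q3 · q2 · q1 = 0.242 - 0.4238i - 0.8123j - 0.3192k
0.242 - 0.4238i - 0.8123j - 0.3192k


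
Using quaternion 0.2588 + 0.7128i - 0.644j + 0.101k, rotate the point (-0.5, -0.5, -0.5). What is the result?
(0.505, 0.701, 0.065)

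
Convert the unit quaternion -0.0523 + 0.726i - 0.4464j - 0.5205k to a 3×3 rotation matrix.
[[0.0596, -0.7026, -0.7091], [-0.5937, -0.596, 0.5406], [-0.8025, 0.3888, -0.4527]]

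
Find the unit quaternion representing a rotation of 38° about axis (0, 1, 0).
0.9455 + 0.3256j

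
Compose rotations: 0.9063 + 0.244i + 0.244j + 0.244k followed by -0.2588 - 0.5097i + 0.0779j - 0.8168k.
0.0701 - 0.3068i - 0.0675j - 0.9468k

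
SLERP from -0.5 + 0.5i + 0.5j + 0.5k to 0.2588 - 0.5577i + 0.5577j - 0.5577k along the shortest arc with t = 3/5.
-0.4237 + 0.6322i - 0.1457j + 0.6322k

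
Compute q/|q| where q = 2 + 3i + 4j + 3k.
0.3244 + 0.4867i + 0.6489j + 0.4867k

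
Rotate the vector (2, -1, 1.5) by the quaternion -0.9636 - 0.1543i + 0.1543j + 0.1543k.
(1.042, -1.969, 1.512)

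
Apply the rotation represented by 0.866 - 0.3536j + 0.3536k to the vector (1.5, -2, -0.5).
(2.281, -0.456, 1.044)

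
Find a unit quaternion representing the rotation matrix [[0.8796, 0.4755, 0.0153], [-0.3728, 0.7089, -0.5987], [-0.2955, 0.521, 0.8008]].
0.9205 + 0.3041i + 0.0844j - 0.2304k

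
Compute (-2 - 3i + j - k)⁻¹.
-0.1333 + 0.2i - 0.0667j + 0.0667k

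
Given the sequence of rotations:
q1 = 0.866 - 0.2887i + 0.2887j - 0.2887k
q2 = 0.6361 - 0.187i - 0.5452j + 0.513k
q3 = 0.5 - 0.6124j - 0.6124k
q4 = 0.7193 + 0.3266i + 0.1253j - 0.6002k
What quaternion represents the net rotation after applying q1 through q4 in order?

q2 · q1 = 0.8024 - 0.3363i - 0.4906j + 0.0492k
q3 · q2 · q1 = 0.1309 - 0.4987i - 0.5307j - 0.6727k
q4 · q3 · q2 · q1 = -0.0802 - 0.7188i + 0.1537j - 0.6733k
-0.0802 - 0.7188i + 0.1537j - 0.6733k


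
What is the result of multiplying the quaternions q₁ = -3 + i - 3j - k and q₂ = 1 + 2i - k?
-6 - 2i - 4j + 8k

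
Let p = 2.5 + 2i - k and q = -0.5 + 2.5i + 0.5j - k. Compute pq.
-7.25 + 5.75i + 0.75j - k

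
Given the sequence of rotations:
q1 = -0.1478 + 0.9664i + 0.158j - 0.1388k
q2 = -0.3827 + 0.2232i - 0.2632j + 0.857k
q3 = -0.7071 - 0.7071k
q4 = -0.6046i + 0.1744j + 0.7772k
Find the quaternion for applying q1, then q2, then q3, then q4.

q2 · q1 = 0.0014 - 0.5017i + 0.8376j + 0.2161k
q3 · q2 · q1 = 0.1518 + 0.947i - 0.2375j - 0.1538k
q4 · q3 · q2 · q1 = 0.7335 + 0.066i + 0.6695j + 0.0964k
0.7335 + 0.066i + 0.6695j + 0.0964k


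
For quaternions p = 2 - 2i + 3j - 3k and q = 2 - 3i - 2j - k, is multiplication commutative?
No: pq = 1 - 19i + 9j + 5k ≠ 1 - i - 5j - 21k = qp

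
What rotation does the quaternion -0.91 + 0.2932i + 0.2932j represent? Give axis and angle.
axis = (√2/2, √2/2, 0), θ = 311°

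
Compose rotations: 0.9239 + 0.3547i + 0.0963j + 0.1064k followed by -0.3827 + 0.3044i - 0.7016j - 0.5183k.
-0.3388 + 0.1208i - 0.9013j - 0.2414k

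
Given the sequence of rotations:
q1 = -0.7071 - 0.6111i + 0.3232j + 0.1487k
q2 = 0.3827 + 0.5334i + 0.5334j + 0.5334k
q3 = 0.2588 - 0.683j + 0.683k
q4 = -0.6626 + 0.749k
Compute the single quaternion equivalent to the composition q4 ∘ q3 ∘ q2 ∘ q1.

q2 · q1 = -0.1964 - 0.7041i - 0.6588j + 0.1781k
q3 · q2 · q1 = -0.6224 + 0.1461i - 0.5173j - 0.5689k
q4 · q3 · q2 · q1 = 0.8385 + 0.2907i + 0.4522j - 0.0892k
0.8385 + 0.2907i + 0.4522j - 0.0892k


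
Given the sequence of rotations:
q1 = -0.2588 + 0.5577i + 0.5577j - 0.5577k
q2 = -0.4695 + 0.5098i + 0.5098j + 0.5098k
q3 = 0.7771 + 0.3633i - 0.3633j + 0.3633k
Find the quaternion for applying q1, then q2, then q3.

q2 · q1 = -0.1628 - 0.9624i + 0.1749j + 0.1299k
q3 · q2 · q1 = 0.2395 - 0.9178i - 0.2018j - 0.2443k
0.2395 - 0.9178i - 0.2018j - 0.2443k


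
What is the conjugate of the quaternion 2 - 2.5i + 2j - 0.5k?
2 + 2.5i - 2j + 0.5k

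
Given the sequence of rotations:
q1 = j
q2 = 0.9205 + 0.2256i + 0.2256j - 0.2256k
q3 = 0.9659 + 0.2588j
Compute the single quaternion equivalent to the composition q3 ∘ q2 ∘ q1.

q2 · q1 = -0.2256 + 0.2256i + 0.9205j + 0.2256k
q3 · q2 · q1 = -0.4561 + 0.2763i + 0.8307j + 0.1595k
-0.4561 + 0.2763i + 0.8307j + 0.1595k


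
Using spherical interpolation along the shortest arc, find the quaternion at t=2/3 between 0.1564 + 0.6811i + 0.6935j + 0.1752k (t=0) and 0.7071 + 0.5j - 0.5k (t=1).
0.6083 + 0.2837i + 0.6729j - 0.3111k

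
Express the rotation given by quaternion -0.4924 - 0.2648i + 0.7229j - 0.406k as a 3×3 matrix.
[[-0.3748, -0.7827, -0.4969], [0.017, 0.5301, -0.8478], [0.9269, -0.3262, -0.1854]]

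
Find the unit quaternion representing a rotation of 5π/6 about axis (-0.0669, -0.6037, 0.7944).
0.2588 - 0.0646i - 0.5831j + 0.7673k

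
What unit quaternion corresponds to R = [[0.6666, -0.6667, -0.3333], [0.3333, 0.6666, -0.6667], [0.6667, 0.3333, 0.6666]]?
0.866 + 0.2887i - 0.2887j + 0.2887k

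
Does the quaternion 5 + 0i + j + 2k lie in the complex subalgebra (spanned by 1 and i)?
No. The quaternion 5 + j + 2k has j-coefficient y = 1 and k-coefficient z = 2, not both zero, so it does not lie in the complex subalgebra spanned by 1 and i.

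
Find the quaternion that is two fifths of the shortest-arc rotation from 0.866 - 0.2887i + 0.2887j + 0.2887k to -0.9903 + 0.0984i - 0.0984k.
0.9353 - 0.2168i + 0.1765j + 0.2168k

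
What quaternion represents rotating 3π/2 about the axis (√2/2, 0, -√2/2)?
-0.7071 + 0.5i - 0.5k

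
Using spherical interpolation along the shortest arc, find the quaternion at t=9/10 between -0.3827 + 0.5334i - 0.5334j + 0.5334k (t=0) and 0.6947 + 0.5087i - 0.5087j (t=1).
0.6119 + 0.557i - 0.557j + 0.0714k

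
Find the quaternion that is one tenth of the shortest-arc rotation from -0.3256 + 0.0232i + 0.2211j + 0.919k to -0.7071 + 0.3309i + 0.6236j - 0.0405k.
-0.4007 + 0.065i + 0.2907j + 0.8664k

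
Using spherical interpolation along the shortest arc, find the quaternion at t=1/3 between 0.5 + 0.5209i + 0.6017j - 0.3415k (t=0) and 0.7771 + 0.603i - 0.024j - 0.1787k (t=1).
0.6307 + 0.5826i + 0.413j - 0.3038k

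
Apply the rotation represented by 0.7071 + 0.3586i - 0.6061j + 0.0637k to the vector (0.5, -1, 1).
(-0.158, -1.491, 0.03)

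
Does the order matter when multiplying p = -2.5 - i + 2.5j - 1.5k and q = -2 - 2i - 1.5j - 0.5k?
Yes: pq = 6 + 3.5i + 1.25j + 10.75k ≠ 6 + 10.5i - 3.75j - 2.25k = qp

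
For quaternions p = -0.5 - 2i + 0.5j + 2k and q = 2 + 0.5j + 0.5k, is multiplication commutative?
No: pq = -2.25 - 4.75i + 1.75j + 2.75k ≠ -2.25 - 3.25i - 0.25j + 4.75k = qp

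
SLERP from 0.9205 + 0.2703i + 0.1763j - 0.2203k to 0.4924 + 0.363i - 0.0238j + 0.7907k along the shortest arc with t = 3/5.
0.8013 + 0.3893i + 0.0702j + 0.4488k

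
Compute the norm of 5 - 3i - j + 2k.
√39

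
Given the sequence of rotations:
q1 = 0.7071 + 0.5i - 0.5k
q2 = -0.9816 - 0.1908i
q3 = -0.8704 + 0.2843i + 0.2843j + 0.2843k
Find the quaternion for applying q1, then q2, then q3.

q2 · q1 = -0.5987 - 0.6257i - 0.0954j + 0.4908k
q3 · q2 · q1 = 0.5866 + 0.5411i - 0.4046j - 0.4466k
0.5866 + 0.5411i - 0.4046j - 0.4466k


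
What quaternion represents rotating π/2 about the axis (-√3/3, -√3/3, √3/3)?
0.7071 - 0.4082i - 0.4082j + 0.4082k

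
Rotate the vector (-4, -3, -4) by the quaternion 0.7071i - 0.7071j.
(3, 4, 4)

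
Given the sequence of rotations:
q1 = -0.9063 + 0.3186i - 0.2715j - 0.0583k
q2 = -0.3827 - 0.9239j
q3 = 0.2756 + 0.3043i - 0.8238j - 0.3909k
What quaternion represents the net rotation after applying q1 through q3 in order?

q2 · q1 = 0.096 - 0.0681i + 0.9412j + 0.3167k
q3 · q2 · q1 = 0.9463 + 0.1175i + 0.1106j + 0.2801k
0.9463 + 0.1175i + 0.1106j + 0.2801k


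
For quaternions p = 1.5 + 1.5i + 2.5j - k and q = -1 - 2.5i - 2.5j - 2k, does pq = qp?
No: pq = 6.5 - 12.75i - 0.75j + 0.5k ≠ 6.5 + 2.25i - 11.75j - 4.5k = qp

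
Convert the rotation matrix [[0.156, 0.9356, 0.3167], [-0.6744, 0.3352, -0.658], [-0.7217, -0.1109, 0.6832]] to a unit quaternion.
0.7373 + 0.1855i + 0.3521j - 0.5459k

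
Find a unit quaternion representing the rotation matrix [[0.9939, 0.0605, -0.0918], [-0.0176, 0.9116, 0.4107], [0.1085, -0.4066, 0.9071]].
0.9763 - 0.2093i - 0.0513j - 0.02k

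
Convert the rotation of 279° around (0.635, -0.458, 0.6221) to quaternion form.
-0.7604 + 0.4124i - 0.2974j + 0.404k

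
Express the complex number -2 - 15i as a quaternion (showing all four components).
-2 - 15i + 0j + 0k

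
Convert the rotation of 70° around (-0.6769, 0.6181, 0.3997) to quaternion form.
0.8192 - 0.3883i + 0.3545j + 0.2293k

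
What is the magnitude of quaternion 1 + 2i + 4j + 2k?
5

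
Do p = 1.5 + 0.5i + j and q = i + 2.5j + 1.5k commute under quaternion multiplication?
No: pq = -3 + 3i + 3j + 2.5k ≠ -3 + 4.5j + 2k = qp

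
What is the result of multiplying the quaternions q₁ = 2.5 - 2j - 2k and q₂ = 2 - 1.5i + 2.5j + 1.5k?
13 - 1.75i + 5.25j - 3.25k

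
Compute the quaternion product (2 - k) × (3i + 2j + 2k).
2 + 8i + j + 4k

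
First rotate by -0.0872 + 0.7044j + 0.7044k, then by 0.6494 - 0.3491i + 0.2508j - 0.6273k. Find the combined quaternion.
0.2086 + 0.649i + 0.6815j + 0.2662k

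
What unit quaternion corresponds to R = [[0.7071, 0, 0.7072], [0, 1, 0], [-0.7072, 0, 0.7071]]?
0.9239 + 0.3827j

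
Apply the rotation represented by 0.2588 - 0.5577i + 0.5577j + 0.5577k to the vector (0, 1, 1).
(-1.244, 0.667, 0.089)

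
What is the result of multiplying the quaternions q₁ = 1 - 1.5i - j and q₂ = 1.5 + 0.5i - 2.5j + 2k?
-0.25 - 3.75i - j + 6.25k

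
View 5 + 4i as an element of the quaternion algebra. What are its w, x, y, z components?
5 + 4i + 0j + 0k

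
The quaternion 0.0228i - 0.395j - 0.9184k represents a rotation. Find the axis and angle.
axis = (0.0228, -0.395, -0.9184), θ = π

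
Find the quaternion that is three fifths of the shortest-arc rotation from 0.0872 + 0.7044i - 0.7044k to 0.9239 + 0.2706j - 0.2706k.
0.7184 + 0.3627i + 0.1973j - 0.5599k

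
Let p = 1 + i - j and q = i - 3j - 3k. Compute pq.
-4 + 4i - 5k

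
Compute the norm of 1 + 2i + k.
√6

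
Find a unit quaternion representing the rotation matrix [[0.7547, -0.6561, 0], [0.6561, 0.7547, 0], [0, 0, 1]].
0.9367 + 0.3502k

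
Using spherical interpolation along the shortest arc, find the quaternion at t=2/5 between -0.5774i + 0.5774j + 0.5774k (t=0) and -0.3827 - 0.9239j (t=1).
0.1775 - 0.3882i + 0.8168j + 0.3882k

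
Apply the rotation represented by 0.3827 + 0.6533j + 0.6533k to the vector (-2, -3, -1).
(2.414, -2.293, -1.707)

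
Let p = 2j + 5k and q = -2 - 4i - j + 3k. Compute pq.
-13 + 11i - 24j - 2k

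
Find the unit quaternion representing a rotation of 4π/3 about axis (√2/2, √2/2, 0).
-0.5 + 0.6124i + 0.6124j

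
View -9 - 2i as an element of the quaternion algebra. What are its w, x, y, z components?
-9 - 2i + 0j + 0k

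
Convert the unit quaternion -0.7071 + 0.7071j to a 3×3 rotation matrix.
[[0, 0, -1], [0, 1, 0], [1, 0, 0]]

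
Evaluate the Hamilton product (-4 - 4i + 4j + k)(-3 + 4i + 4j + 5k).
7 + 12i - 4j - 55k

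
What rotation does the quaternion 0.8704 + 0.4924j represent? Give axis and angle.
axis = (0, 1, 0), θ = 59°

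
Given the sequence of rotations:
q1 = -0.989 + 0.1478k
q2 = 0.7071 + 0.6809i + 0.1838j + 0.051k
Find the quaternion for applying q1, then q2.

q2 · q1 = -0.7069 - 0.6462i - 0.2824j + 0.0541k
-0.7069 - 0.6462i - 0.2824j + 0.0541k


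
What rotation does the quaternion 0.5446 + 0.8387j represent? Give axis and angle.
axis = (0, 1, 0), θ = 114°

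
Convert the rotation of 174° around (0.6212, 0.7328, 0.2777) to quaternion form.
0.0523 + 0.6203i + 0.7318j + 0.2773k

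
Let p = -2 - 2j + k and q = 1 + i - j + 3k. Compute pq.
-7 - 7i + j - 3k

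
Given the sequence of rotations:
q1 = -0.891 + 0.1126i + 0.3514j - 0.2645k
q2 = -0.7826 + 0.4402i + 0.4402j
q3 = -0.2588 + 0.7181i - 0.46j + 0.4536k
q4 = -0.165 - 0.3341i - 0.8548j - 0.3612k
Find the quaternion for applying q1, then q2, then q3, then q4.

q2 · q1 = 0.493 - 0.5968i - 0.5508j + 0.3121k
q3 · q2 · q1 = -0.094 + 0.6148i - 0.5791j - 0.5272k
q4 · q3 · q2 · q1 = -0.4645 + 0.1714i - 0.2223j + 0.8399k
-0.4645 + 0.1714i - 0.2223j + 0.8399k


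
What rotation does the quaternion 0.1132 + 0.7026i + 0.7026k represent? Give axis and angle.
axis = (√2/2, 0, √2/2), θ = 167°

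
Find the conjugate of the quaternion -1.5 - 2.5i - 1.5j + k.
-1.5 + 2.5i + 1.5j - k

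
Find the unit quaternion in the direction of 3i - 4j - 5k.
0.4243i - 0.5657j - 0.7071k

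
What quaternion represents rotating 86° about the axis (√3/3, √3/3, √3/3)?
0.7314 + 0.3938i + 0.3938j + 0.3938k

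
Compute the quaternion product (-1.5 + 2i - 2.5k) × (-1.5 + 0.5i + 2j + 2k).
6.25 + 1.25i - 8.25j + 4.75k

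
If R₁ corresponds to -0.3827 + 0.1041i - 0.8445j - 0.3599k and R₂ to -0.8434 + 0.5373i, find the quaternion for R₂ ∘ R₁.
0.2668 - 0.2934i + 0.9056j - 0.1502k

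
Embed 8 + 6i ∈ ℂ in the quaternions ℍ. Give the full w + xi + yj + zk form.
8 + 6i + 0j + 0k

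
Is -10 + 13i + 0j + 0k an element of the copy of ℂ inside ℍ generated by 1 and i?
Yes. The quaternion -10 + 13i has j- and k-coefficients y = z = 0, so it lies in the complex subalgebra spanned by 1 and i.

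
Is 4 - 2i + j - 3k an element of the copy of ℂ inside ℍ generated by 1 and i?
No. The quaternion 4 - 2i + j - 3k has j-coefficient y = 1 and k-coefficient z = -3, not both zero, so it does not lie in the complex subalgebra spanned by 1 and i.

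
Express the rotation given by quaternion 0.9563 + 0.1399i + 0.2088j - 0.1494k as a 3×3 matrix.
[[0.8682, 0.3442, 0.3575], [-0.2273, 0.9162, -0.33], [-0.4412, 0.2052, 0.8737]]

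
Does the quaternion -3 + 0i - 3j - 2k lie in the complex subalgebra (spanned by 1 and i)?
No. The quaternion -3 - 3j - 2k has j-coefficient y = -3 and k-coefficient z = -2, not both zero, so it does not lie in the complex subalgebra spanned by 1 and i.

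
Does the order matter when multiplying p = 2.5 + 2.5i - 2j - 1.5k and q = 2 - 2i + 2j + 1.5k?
Yes: pq = 16.25 + 0.25j + 1.75k ≠ 16.25 + 1.75j - 0.25k = qp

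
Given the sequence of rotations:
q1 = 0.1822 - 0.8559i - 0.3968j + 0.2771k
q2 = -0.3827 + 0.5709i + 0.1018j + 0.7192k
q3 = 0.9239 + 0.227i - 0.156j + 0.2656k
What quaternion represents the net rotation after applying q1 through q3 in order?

q2 · q1 = 0.26 + 0.7452i - 0.6034j - 0.1144k
q3 · q2 · q1 = 0.0073 + 0.9256i - 0.3741j - 0.0574k
0.0073 + 0.9256i - 0.3741j - 0.0574k


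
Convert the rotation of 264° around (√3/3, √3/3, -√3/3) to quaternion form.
-0.6691 + 0.4291i + 0.4291j - 0.4291k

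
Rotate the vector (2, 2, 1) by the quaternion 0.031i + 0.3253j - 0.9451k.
(-2.014, -2.151, -0.561)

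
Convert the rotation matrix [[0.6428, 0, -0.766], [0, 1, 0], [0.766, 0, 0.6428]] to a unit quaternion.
0.9063 - 0.4226j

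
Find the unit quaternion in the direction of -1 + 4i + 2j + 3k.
-0.1826 + 0.7303i + 0.3651j + 0.5477k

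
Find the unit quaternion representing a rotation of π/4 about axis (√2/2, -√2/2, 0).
0.9239 + 0.2706i - 0.2706j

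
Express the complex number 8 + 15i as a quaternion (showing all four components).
8 + 15i + 0j + 0k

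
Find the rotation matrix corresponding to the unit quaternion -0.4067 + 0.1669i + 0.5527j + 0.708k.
[[-0.6135, 0.7604, -0.2132], [-0.3914, -0.0582, 0.9184], [0.6859, 0.6469, 0.3333]]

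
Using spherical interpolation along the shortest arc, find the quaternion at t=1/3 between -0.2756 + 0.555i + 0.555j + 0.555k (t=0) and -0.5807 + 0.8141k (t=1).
-0.419 + 0.401i + 0.401j + 0.7092k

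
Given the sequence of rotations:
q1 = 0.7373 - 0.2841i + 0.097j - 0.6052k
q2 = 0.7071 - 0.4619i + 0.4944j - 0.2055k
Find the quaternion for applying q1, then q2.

q2 · q1 = 0.2178 - 0.8207i + 0.212j - 0.4838k
0.2178 - 0.8207i + 0.212j - 0.4838k


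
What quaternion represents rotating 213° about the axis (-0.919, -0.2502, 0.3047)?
-0.284 - 0.8812i - 0.2399j + 0.2922k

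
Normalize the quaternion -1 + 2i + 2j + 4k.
-0.2 + 0.4i + 0.4j + 0.8k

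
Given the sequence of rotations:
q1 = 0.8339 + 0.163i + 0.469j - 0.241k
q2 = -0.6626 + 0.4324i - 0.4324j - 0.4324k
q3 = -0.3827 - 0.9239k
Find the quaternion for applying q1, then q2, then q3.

q2 · q1 = -0.5244 + 0.5596i - 0.6376j + 0.0724k
q3 · q2 · q1 = 0.2676 - 0.8032i - 0.273j + 0.4568k
0.2676 - 0.8032i - 0.273j + 0.4568k


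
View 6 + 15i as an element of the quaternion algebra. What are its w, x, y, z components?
6 + 15i + 0j + 0k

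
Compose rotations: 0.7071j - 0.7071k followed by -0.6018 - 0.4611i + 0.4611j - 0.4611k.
-0.6521 - 0.7516j + 0.0995k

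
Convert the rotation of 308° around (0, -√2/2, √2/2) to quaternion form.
-0.8988 - 0.31j + 0.31k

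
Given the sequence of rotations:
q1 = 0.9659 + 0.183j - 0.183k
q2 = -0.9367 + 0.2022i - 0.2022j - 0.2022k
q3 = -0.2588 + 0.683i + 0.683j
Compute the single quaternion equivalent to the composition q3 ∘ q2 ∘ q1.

q2 · q1 = -0.9048 + 0.2693i - 0.3297j + 0.0131k
q3 · q2 · q1 = 0.2754 - 0.6787i - 0.5416j - 0.4125k
0.2754 - 0.6787i - 0.5416j - 0.4125k


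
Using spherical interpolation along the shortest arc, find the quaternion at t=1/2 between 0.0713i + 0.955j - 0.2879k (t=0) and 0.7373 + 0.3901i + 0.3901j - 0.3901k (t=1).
0.4239 + 0.2653i + 0.7733j - 0.3898k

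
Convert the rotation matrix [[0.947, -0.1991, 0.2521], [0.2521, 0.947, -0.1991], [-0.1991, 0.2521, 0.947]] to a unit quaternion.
0.9799 + 0.1151i + 0.1151j + 0.1151k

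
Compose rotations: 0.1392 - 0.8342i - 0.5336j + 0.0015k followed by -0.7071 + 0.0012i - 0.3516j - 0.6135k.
-0.2841 + 0.2621i + 0.8401j - 0.3804k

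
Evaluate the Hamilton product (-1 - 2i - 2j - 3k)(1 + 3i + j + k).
10 - 4i - 10j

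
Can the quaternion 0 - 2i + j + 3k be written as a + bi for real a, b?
No. The quaternion -2i + j + 3k has j-coefficient y = 1 and k-coefficient z = 3, not both zero, so it does not lie in the complex subalgebra spanned by 1 and i.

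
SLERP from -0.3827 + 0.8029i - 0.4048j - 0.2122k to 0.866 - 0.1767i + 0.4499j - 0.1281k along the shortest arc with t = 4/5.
-0.8155 + 0.3316i - 0.4706j + 0.0594k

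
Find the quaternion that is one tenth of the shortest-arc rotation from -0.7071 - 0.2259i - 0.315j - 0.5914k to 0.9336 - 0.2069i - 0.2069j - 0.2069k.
-0.7815 - 0.1867i - 0.2705j - 0.5304k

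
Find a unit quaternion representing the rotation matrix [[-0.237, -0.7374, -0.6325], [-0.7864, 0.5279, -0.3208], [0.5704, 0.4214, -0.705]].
-0.3827 - 0.4848i + 0.7858j + 0.032k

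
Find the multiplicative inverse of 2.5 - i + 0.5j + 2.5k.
0.1818 + 0.0727i - 0.0364j - 0.1818k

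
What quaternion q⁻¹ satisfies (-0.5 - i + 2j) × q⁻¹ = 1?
-0.0952 + 0.1905i - 0.381j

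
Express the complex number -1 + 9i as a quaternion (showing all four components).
-1 + 9i + 0j + 0k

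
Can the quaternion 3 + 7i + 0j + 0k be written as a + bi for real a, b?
Yes. The quaternion 3 + 7i has j- and k-coefficients y = z = 0, so it lies in the complex subalgebra spanned by 1 and i.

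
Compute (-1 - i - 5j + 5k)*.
-1 + i + 5j - 5k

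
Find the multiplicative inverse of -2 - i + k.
-0.3333 + 0.1667i - 0.1667k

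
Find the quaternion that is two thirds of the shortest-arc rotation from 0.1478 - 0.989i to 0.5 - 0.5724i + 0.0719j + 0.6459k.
0.4143 - 0.7815i + 0.0516j + 0.4636k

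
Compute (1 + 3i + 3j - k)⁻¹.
0.05 - 0.15i - 0.15j + 0.05k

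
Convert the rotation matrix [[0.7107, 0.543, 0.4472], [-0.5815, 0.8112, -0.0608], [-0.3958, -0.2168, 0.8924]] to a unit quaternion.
0.9239 - 0.0422i + 0.2281j - 0.3043k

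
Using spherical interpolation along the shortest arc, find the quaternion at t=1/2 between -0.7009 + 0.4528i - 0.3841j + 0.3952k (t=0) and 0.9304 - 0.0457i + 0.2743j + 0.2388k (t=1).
-0.8889 + 0.2716i - 0.3588j + 0.0852k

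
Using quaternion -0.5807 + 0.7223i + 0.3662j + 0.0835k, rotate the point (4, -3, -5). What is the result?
(2.517, -2.6, 6.075)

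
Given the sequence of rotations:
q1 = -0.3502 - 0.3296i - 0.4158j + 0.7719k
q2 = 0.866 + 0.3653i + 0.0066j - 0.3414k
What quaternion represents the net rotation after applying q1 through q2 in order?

q2 · q1 = 0.0834 - 0.5502i - 0.5318j + 0.6383k
0.0834 - 0.5502i - 0.5318j + 0.6383k


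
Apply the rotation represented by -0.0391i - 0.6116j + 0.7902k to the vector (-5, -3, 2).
(4.718, -1.417, 3.706)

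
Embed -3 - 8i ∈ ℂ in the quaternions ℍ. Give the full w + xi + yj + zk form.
-3 - 8i + 0j + 0k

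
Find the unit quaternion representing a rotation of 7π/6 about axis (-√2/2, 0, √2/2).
-0.2588 - 0.683i + 0.683k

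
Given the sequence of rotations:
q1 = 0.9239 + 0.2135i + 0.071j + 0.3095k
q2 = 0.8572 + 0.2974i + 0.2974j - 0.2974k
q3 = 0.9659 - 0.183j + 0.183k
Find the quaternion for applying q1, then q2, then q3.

q2 · q1 = 0.7994 + 0.5709i + 0.1801j - 0.0518k
q3 · q2 · q1 = 0.8146 + 0.528i + 0.1321j + 0.2007k
0.8146 + 0.528i + 0.1321j + 0.2007k


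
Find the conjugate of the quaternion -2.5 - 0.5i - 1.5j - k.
-2.5 + 0.5i + 1.5j + k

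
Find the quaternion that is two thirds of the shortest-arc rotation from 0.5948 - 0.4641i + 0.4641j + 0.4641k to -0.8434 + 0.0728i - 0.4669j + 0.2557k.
0.8297 - 0.2267i + 0.51j - 0.0095k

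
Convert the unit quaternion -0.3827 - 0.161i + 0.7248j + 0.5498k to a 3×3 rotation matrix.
[[-0.6552, 0.1874, -0.7318], [-0.6542, 0.3436, 0.6738], [0.3777, 0.9202, -0.1025]]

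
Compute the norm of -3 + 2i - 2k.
√17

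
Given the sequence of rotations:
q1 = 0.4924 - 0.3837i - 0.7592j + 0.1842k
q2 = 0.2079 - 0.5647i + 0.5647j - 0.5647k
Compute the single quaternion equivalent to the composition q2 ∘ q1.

q2 · q1 = 0.4184 - 0.6825i + 0.4409j + 0.4056k
0.4184 - 0.6825i + 0.4409j + 0.4056k


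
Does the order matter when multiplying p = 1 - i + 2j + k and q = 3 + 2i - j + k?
Yes: pq = 6 + 2i + 8j + k ≠ 6 - 4i + 2j + 7k = qp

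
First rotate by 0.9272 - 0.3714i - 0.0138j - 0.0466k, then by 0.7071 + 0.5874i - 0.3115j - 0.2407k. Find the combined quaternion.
0.8583 + 0.2932i - 0.1818j - 0.3799k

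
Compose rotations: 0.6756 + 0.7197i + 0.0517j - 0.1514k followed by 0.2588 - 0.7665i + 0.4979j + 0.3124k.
0.7481 - 0.4231i + 0.4585j - 0.2261k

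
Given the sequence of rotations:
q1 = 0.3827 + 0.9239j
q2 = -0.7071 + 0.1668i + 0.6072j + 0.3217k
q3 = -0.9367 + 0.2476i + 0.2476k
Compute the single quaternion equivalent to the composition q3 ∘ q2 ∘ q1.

q2 · q1 = -0.8316 - 0.2334i - 0.4209j + 0.2772k
q3 · q2 · q1 = 0.7681 + 0.1169i + 0.2678j - 0.5698k
0.7681 + 0.1169i + 0.2678j - 0.5698k


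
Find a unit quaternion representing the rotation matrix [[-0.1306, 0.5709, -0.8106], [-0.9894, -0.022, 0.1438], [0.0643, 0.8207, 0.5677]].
0.5948 + 0.2845i - 0.3677j - 0.6558k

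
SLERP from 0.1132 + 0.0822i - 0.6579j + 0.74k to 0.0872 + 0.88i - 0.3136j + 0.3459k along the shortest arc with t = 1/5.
0.117 + 0.2774i - 0.6344j + 0.712k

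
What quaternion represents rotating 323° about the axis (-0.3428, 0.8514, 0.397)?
-0.9483 - 0.1088i + 0.2702j + 0.126k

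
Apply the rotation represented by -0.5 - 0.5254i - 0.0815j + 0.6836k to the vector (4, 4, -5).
(6.469, -1.155, -3.717)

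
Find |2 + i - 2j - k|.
√10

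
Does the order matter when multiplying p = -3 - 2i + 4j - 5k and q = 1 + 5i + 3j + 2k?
Yes: pq = 5 + 6i - 26j - 37k ≠ 5 - 40i + 16j + 15k = qp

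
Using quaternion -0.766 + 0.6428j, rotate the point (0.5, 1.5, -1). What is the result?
(1.072, 1.5, 0.319)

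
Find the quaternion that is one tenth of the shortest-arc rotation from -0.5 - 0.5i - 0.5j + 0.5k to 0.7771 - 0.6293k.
-0.5457 - 0.4594i - 0.4594j + 0.5293k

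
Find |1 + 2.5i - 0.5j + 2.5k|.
3.708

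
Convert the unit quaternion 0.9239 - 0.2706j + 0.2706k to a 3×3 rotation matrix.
[[0.7071, -0.5, -0.5], [0.5, 0.8536, -0.1464], [0.5, -0.1464, 0.8536]]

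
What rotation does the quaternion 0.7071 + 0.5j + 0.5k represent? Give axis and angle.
axis = (0, √2/2, √2/2), θ = π/2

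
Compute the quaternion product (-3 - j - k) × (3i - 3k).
-3 - 6i - 3j + 12k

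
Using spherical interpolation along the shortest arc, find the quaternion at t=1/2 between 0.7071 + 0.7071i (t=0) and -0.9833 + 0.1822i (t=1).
0.955 + 0.2966i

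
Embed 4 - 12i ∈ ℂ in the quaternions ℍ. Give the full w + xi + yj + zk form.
4 - 12i + 0j + 0k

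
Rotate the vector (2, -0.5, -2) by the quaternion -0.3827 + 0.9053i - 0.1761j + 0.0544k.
(1.536, -1.746, 1.686)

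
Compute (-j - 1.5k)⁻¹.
0.3077j + 0.4615k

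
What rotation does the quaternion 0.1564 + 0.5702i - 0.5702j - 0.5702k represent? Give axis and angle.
axis = (√3/3, -√3/3, -√3/3), θ = 162°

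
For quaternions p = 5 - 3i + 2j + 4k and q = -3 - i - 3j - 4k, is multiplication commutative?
No: pq = 4 + 8i - 37j - 21k ≠ 4 - 5j - 43k = qp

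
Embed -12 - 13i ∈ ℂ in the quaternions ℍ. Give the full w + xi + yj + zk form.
-12 - 13i + 0j + 0k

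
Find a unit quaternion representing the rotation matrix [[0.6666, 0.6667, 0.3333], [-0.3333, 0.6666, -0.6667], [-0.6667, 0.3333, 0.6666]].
0.866 + 0.2887i + 0.2887j - 0.2887k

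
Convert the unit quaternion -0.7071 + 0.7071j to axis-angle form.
axis = (0, 1, 0), θ = 3π/2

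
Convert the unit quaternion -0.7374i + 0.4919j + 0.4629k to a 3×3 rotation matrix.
[[0.0875, -0.7255, -0.6827], [-0.7255, -0.5161, 0.4554], [-0.6827, 0.4554, -0.5714]]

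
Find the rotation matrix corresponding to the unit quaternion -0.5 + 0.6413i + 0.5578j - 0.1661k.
[[0.3225, 0.5493, -0.7708], [0.8815, 0.1223, 0.456], [0.3448, -0.8266, -0.4448]]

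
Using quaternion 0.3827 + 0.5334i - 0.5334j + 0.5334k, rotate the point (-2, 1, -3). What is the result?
(-1.183, 3.115, -1.701)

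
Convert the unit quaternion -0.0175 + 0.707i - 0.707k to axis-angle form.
axis = (√2/2, 0, -√2/2), θ = 182°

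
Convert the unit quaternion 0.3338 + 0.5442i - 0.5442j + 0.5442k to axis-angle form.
axis = (√3/3, -√3/3, √3/3), θ = 141°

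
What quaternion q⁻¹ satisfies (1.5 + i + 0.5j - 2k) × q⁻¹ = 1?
0.2 - 0.1333i - 0.0667j + 0.2667k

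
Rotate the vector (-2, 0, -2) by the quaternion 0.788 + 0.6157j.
(-2.424, 0, 1.457)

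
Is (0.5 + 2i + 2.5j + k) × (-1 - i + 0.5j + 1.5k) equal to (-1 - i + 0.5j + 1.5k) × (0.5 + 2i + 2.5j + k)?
No: pq = -1.25 + 0.75i - 6.25j + 3.25k ≠ -1.25 - 5.75i + 1.75j - 3.75k = qp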